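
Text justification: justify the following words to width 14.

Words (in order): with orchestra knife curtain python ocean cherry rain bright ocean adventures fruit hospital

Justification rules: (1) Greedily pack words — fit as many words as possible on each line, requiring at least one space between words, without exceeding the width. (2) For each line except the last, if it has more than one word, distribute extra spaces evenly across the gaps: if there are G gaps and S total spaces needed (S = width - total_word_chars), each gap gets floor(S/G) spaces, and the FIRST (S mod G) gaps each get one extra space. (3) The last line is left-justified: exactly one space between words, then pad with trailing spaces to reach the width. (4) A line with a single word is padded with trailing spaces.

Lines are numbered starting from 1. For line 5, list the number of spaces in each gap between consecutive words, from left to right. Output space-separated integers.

Line 1: ['with', 'orchestra'] (min_width=14, slack=0)
Line 2: ['knife', 'curtain'] (min_width=13, slack=1)
Line 3: ['python', 'ocean'] (min_width=12, slack=2)
Line 4: ['cherry', 'rain'] (min_width=11, slack=3)
Line 5: ['bright', 'ocean'] (min_width=12, slack=2)
Line 6: ['adventures'] (min_width=10, slack=4)
Line 7: ['fruit', 'hospital'] (min_width=14, slack=0)

Answer: 3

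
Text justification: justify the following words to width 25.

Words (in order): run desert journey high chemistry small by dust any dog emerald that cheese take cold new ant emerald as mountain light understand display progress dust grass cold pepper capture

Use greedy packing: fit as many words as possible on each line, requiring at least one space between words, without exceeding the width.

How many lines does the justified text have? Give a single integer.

Line 1: ['run', 'desert', 'journey', 'high'] (min_width=23, slack=2)
Line 2: ['chemistry', 'small', 'by', 'dust'] (min_width=23, slack=2)
Line 3: ['any', 'dog', 'emerald', 'that'] (min_width=20, slack=5)
Line 4: ['cheese', 'take', 'cold', 'new', 'ant'] (min_width=24, slack=1)
Line 5: ['emerald', 'as', 'mountain', 'light'] (min_width=25, slack=0)
Line 6: ['understand', 'display'] (min_width=18, slack=7)
Line 7: ['progress', 'dust', 'grass', 'cold'] (min_width=24, slack=1)
Line 8: ['pepper', 'capture'] (min_width=14, slack=11)
Total lines: 8

Answer: 8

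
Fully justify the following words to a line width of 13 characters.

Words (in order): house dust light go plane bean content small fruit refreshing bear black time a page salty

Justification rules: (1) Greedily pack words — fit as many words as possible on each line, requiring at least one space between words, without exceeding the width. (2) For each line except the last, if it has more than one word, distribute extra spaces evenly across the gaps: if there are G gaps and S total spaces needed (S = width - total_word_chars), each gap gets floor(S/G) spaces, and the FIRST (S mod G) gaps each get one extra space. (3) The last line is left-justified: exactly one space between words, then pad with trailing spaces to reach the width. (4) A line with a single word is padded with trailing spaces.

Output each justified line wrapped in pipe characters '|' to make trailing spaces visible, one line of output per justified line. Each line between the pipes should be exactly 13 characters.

Line 1: ['house', 'dust'] (min_width=10, slack=3)
Line 2: ['light', 'go'] (min_width=8, slack=5)
Line 3: ['plane', 'bean'] (min_width=10, slack=3)
Line 4: ['content', 'small'] (min_width=13, slack=0)
Line 5: ['fruit'] (min_width=5, slack=8)
Line 6: ['refreshing'] (min_width=10, slack=3)
Line 7: ['bear', 'black'] (min_width=10, slack=3)
Line 8: ['time', 'a', 'page'] (min_width=11, slack=2)
Line 9: ['salty'] (min_width=5, slack=8)

Answer: |house    dust|
|light      go|
|plane    bean|
|content small|
|fruit        |
|refreshing   |
|bear    black|
|time  a  page|
|salty        |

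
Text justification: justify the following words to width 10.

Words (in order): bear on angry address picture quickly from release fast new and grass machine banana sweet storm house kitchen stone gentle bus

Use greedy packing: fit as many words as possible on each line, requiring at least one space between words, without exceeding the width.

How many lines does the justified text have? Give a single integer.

Answer: 17

Derivation:
Line 1: ['bear', 'on'] (min_width=7, slack=3)
Line 2: ['angry'] (min_width=5, slack=5)
Line 3: ['address'] (min_width=7, slack=3)
Line 4: ['picture'] (min_width=7, slack=3)
Line 5: ['quickly'] (min_width=7, slack=3)
Line 6: ['from'] (min_width=4, slack=6)
Line 7: ['release'] (min_width=7, slack=3)
Line 8: ['fast', 'new'] (min_width=8, slack=2)
Line 9: ['and', 'grass'] (min_width=9, slack=1)
Line 10: ['machine'] (min_width=7, slack=3)
Line 11: ['banana'] (min_width=6, slack=4)
Line 12: ['sweet'] (min_width=5, slack=5)
Line 13: ['storm'] (min_width=5, slack=5)
Line 14: ['house'] (min_width=5, slack=5)
Line 15: ['kitchen'] (min_width=7, slack=3)
Line 16: ['stone'] (min_width=5, slack=5)
Line 17: ['gentle', 'bus'] (min_width=10, slack=0)
Total lines: 17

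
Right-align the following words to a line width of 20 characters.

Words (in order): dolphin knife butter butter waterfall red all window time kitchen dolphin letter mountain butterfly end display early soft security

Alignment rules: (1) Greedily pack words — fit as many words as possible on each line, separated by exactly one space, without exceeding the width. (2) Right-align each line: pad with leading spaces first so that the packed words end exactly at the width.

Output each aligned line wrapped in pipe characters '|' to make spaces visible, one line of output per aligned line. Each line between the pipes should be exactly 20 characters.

Answer: |dolphin knife butter|
|butter waterfall red|
|     all window time|
|     kitchen dolphin|
|     letter mountain|
|       butterfly end|
|  display early soft|
|            security|

Derivation:
Line 1: ['dolphin', 'knife', 'butter'] (min_width=20, slack=0)
Line 2: ['butter', 'waterfall', 'red'] (min_width=20, slack=0)
Line 3: ['all', 'window', 'time'] (min_width=15, slack=5)
Line 4: ['kitchen', 'dolphin'] (min_width=15, slack=5)
Line 5: ['letter', 'mountain'] (min_width=15, slack=5)
Line 6: ['butterfly', 'end'] (min_width=13, slack=7)
Line 7: ['display', 'early', 'soft'] (min_width=18, slack=2)
Line 8: ['security'] (min_width=8, slack=12)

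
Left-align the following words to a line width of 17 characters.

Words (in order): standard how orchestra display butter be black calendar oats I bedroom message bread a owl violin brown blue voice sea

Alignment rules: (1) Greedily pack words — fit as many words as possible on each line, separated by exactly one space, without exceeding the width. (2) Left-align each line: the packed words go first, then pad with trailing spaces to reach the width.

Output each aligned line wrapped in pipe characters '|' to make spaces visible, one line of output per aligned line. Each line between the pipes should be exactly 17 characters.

Answer: |standard how     |
|orchestra display|
|butter be black  |
|calendar oats I  |
|bedroom message  |
|bread a owl      |
|violin brown blue|
|voice sea        |

Derivation:
Line 1: ['standard', 'how'] (min_width=12, slack=5)
Line 2: ['orchestra', 'display'] (min_width=17, slack=0)
Line 3: ['butter', 'be', 'black'] (min_width=15, slack=2)
Line 4: ['calendar', 'oats', 'I'] (min_width=15, slack=2)
Line 5: ['bedroom', 'message'] (min_width=15, slack=2)
Line 6: ['bread', 'a', 'owl'] (min_width=11, slack=6)
Line 7: ['violin', 'brown', 'blue'] (min_width=17, slack=0)
Line 8: ['voice', 'sea'] (min_width=9, slack=8)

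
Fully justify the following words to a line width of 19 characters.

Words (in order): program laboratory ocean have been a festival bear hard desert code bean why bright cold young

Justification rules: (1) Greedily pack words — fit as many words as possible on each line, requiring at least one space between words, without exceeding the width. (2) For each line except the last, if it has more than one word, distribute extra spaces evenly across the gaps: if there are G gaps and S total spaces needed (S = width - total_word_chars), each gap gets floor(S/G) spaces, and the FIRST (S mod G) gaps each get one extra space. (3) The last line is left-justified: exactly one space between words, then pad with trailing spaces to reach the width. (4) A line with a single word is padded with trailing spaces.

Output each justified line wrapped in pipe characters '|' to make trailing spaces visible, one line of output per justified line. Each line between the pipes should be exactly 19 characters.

Line 1: ['program', 'laboratory'] (min_width=18, slack=1)
Line 2: ['ocean', 'have', 'been', 'a'] (min_width=17, slack=2)
Line 3: ['festival', 'bear', 'hard'] (min_width=18, slack=1)
Line 4: ['desert', 'code', 'bean'] (min_width=16, slack=3)
Line 5: ['why', 'bright', 'cold'] (min_width=15, slack=4)
Line 6: ['young'] (min_width=5, slack=14)

Answer: |program  laboratory|
|ocean  have  been a|
|festival  bear hard|
|desert   code  bean|
|why   bright   cold|
|young              |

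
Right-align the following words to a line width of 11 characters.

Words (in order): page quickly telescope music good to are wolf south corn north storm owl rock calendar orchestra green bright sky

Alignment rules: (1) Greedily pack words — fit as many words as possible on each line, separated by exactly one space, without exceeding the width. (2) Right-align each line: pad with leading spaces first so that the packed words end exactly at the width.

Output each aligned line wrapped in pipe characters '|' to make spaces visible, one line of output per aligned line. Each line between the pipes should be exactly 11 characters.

Line 1: ['page'] (min_width=4, slack=7)
Line 2: ['quickly'] (min_width=7, slack=4)
Line 3: ['telescope'] (min_width=9, slack=2)
Line 4: ['music', 'good'] (min_width=10, slack=1)
Line 5: ['to', 'are', 'wolf'] (min_width=11, slack=0)
Line 6: ['south', 'corn'] (min_width=10, slack=1)
Line 7: ['north', 'storm'] (min_width=11, slack=0)
Line 8: ['owl', 'rock'] (min_width=8, slack=3)
Line 9: ['calendar'] (min_width=8, slack=3)
Line 10: ['orchestra'] (min_width=9, slack=2)
Line 11: ['green'] (min_width=5, slack=6)
Line 12: ['bright', 'sky'] (min_width=10, slack=1)

Answer: |       page|
|    quickly|
|  telescope|
| music good|
|to are wolf|
| south corn|
|north storm|
|   owl rock|
|   calendar|
|  orchestra|
|      green|
| bright sky|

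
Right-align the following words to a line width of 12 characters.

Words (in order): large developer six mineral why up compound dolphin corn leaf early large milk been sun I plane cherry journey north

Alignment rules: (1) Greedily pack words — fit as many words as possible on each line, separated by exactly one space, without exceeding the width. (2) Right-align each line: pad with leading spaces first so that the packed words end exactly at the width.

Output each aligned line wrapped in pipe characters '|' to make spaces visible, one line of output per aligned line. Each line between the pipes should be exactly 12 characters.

Answer: |       large|
|   developer|
| six mineral|
|      why up|
|    compound|
|dolphin corn|
|  leaf early|
|  large milk|
|  been sun I|
|plane cherry|
|     journey|
|       north|

Derivation:
Line 1: ['large'] (min_width=5, slack=7)
Line 2: ['developer'] (min_width=9, slack=3)
Line 3: ['six', 'mineral'] (min_width=11, slack=1)
Line 4: ['why', 'up'] (min_width=6, slack=6)
Line 5: ['compound'] (min_width=8, slack=4)
Line 6: ['dolphin', 'corn'] (min_width=12, slack=0)
Line 7: ['leaf', 'early'] (min_width=10, slack=2)
Line 8: ['large', 'milk'] (min_width=10, slack=2)
Line 9: ['been', 'sun', 'I'] (min_width=10, slack=2)
Line 10: ['plane', 'cherry'] (min_width=12, slack=0)
Line 11: ['journey'] (min_width=7, slack=5)
Line 12: ['north'] (min_width=5, slack=7)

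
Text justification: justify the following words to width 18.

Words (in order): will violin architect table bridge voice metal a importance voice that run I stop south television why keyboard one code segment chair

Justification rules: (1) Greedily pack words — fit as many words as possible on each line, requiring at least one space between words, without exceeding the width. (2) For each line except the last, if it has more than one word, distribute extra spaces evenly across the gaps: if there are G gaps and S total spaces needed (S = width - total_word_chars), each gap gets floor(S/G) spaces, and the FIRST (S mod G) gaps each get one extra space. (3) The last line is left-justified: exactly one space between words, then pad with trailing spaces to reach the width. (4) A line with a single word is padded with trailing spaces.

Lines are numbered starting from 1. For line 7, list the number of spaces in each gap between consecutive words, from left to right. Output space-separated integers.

Answer: 2 2

Derivation:
Line 1: ['will', 'violin'] (min_width=11, slack=7)
Line 2: ['architect', 'table'] (min_width=15, slack=3)
Line 3: ['bridge', 'voice', 'metal'] (min_width=18, slack=0)
Line 4: ['a', 'importance', 'voice'] (min_width=18, slack=0)
Line 5: ['that', 'run', 'I', 'stop'] (min_width=15, slack=3)
Line 6: ['south', 'television'] (min_width=16, slack=2)
Line 7: ['why', 'keyboard', 'one'] (min_width=16, slack=2)
Line 8: ['code', 'segment', 'chair'] (min_width=18, slack=0)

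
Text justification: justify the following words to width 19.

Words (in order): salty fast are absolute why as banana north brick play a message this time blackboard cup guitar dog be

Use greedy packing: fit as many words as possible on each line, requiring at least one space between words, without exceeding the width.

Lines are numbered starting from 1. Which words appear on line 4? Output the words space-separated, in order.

Line 1: ['salty', 'fast', 'are'] (min_width=14, slack=5)
Line 2: ['absolute', 'why', 'as'] (min_width=15, slack=4)
Line 3: ['banana', 'north', 'brick'] (min_width=18, slack=1)
Line 4: ['play', 'a', 'message', 'this'] (min_width=19, slack=0)
Line 5: ['time', 'blackboard', 'cup'] (min_width=19, slack=0)
Line 6: ['guitar', 'dog', 'be'] (min_width=13, slack=6)

Answer: play a message this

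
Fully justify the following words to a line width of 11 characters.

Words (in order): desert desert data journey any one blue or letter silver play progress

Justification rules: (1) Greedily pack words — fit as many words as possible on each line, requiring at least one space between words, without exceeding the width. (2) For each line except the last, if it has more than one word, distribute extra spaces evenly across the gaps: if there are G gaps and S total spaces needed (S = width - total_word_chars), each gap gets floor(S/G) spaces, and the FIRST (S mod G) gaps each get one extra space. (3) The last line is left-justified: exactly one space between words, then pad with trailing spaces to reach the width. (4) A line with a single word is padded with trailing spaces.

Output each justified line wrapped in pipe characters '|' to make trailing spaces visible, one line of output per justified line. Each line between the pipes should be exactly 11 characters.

Answer: |desert     |
|desert data|
|journey any|
|one blue or|
|letter     |
|silver play|
|progress   |

Derivation:
Line 1: ['desert'] (min_width=6, slack=5)
Line 2: ['desert', 'data'] (min_width=11, slack=0)
Line 3: ['journey', 'any'] (min_width=11, slack=0)
Line 4: ['one', 'blue', 'or'] (min_width=11, slack=0)
Line 5: ['letter'] (min_width=6, slack=5)
Line 6: ['silver', 'play'] (min_width=11, slack=0)
Line 7: ['progress'] (min_width=8, slack=3)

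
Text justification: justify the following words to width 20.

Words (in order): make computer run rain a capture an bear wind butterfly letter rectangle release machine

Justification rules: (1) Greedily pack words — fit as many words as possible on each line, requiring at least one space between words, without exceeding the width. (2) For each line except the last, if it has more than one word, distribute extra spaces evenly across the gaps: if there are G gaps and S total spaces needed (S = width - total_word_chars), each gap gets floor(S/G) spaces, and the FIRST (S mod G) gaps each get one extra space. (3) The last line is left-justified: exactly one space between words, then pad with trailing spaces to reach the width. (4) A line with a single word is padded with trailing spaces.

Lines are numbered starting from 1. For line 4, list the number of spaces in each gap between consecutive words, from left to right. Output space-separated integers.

Answer: 5

Derivation:
Line 1: ['make', 'computer', 'run'] (min_width=17, slack=3)
Line 2: ['rain', 'a', 'capture', 'an'] (min_width=17, slack=3)
Line 3: ['bear', 'wind', 'butterfly'] (min_width=19, slack=1)
Line 4: ['letter', 'rectangle'] (min_width=16, slack=4)
Line 5: ['release', 'machine'] (min_width=15, slack=5)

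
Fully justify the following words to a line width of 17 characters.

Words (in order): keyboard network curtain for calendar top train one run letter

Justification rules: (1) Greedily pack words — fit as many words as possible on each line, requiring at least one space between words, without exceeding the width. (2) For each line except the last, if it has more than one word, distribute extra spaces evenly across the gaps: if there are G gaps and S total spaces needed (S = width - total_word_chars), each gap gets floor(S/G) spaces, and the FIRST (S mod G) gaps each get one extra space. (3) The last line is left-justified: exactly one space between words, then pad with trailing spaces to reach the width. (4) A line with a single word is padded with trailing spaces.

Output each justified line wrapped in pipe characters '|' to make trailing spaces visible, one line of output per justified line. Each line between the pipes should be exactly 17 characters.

Line 1: ['keyboard', 'network'] (min_width=16, slack=1)
Line 2: ['curtain', 'for'] (min_width=11, slack=6)
Line 3: ['calendar', 'top'] (min_width=12, slack=5)
Line 4: ['train', 'one', 'run'] (min_width=13, slack=4)
Line 5: ['letter'] (min_width=6, slack=11)

Answer: |keyboard  network|
|curtain       for|
|calendar      top|
|train   one   run|
|letter           |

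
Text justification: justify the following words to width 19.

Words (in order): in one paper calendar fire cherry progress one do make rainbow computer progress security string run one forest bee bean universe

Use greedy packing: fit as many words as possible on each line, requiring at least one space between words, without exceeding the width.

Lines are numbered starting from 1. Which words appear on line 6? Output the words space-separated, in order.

Line 1: ['in', 'one', 'paper'] (min_width=12, slack=7)
Line 2: ['calendar', 'fire'] (min_width=13, slack=6)
Line 3: ['cherry', 'progress', 'one'] (min_width=19, slack=0)
Line 4: ['do', 'make', 'rainbow'] (min_width=15, slack=4)
Line 5: ['computer', 'progress'] (min_width=17, slack=2)
Line 6: ['security', 'string', 'run'] (min_width=19, slack=0)
Line 7: ['one', 'forest', 'bee', 'bean'] (min_width=19, slack=0)
Line 8: ['universe'] (min_width=8, slack=11)

Answer: security string run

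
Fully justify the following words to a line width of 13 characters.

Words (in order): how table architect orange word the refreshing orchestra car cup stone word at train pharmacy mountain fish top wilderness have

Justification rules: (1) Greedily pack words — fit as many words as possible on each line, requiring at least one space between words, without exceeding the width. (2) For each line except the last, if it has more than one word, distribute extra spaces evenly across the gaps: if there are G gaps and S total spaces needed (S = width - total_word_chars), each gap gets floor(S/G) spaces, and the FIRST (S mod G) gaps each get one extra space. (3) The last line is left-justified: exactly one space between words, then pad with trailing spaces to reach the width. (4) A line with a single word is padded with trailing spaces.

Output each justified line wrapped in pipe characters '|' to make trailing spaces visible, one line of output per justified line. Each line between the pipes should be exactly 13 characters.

Line 1: ['how', 'table'] (min_width=9, slack=4)
Line 2: ['architect'] (min_width=9, slack=4)
Line 3: ['orange', 'word'] (min_width=11, slack=2)
Line 4: ['the'] (min_width=3, slack=10)
Line 5: ['refreshing'] (min_width=10, slack=3)
Line 6: ['orchestra', 'car'] (min_width=13, slack=0)
Line 7: ['cup', 'stone'] (min_width=9, slack=4)
Line 8: ['word', 'at', 'train'] (min_width=13, slack=0)
Line 9: ['pharmacy'] (min_width=8, slack=5)
Line 10: ['mountain', 'fish'] (min_width=13, slack=0)
Line 11: ['top'] (min_width=3, slack=10)
Line 12: ['wilderness'] (min_width=10, slack=3)
Line 13: ['have'] (min_width=4, slack=9)

Answer: |how     table|
|architect    |
|orange   word|
|the          |
|refreshing   |
|orchestra car|
|cup     stone|
|word at train|
|pharmacy     |
|mountain fish|
|top          |
|wilderness   |
|have         |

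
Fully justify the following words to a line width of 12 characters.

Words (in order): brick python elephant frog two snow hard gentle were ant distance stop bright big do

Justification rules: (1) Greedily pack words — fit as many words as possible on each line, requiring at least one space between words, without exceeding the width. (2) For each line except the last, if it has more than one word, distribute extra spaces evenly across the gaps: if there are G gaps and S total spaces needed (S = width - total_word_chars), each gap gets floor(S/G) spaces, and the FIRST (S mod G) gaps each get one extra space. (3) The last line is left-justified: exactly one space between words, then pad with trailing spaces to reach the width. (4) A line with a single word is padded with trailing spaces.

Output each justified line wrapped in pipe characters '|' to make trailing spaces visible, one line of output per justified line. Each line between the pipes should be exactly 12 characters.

Answer: |brick python|
|elephant    |
|frog     two|
|snow    hard|
|gentle  were|
|ant distance|
|stop  bright|
|big do      |

Derivation:
Line 1: ['brick', 'python'] (min_width=12, slack=0)
Line 2: ['elephant'] (min_width=8, slack=4)
Line 3: ['frog', 'two'] (min_width=8, slack=4)
Line 4: ['snow', 'hard'] (min_width=9, slack=3)
Line 5: ['gentle', 'were'] (min_width=11, slack=1)
Line 6: ['ant', 'distance'] (min_width=12, slack=0)
Line 7: ['stop', 'bright'] (min_width=11, slack=1)
Line 8: ['big', 'do'] (min_width=6, slack=6)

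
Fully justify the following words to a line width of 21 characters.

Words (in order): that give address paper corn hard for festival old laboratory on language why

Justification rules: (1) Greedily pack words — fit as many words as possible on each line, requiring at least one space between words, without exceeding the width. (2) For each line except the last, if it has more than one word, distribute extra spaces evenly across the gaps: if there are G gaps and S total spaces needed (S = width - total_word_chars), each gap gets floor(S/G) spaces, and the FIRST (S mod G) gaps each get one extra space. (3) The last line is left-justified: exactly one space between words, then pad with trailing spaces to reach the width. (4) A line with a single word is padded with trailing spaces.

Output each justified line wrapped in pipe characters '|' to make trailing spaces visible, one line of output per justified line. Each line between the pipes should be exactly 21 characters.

Line 1: ['that', 'give', 'address'] (min_width=17, slack=4)
Line 2: ['paper', 'corn', 'hard', 'for'] (min_width=19, slack=2)
Line 3: ['festival', 'old'] (min_width=12, slack=9)
Line 4: ['laboratory', 'on'] (min_width=13, slack=8)
Line 5: ['language', 'why'] (min_width=12, slack=9)

Answer: |that   give   address|
|paper  corn  hard for|
|festival          old|
|laboratory         on|
|language why         |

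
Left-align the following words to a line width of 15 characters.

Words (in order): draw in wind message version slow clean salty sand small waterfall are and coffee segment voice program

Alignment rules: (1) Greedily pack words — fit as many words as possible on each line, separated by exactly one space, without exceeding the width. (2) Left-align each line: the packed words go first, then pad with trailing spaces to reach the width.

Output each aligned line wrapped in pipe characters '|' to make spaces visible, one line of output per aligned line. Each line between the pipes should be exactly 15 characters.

Answer: |draw in wind   |
|message version|
|slow clean     |
|salty sand     |
|small waterfall|
|are and coffee |
|segment voice  |
|program        |

Derivation:
Line 1: ['draw', 'in', 'wind'] (min_width=12, slack=3)
Line 2: ['message', 'version'] (min_width=15, slack=0)
Line 3: ['slow', 'clean'] (min_width=10, slack=5)
Line 4: ['salty', 'sand'] (min_width=10, slack=5)
Line 5: ['small', 'waterfall'] (min_width=15, slack=0)
Line 6: ['are', 'and', 'coffee'] (min_width=14, slack=1)
Line 7: ['segment', 'voice'] (min_width=13, slack=2)
Line 8: ['program'] (min_width=7, slack=8)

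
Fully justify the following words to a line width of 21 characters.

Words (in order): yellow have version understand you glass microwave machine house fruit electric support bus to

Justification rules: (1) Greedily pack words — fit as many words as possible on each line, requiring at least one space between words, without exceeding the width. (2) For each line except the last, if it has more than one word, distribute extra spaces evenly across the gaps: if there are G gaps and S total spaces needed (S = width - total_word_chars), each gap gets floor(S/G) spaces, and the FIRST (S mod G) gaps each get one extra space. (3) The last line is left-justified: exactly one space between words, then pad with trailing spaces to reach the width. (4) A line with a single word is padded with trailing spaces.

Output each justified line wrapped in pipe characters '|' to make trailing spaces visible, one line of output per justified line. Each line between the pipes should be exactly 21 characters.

Line 1: ['yellow', 'have', 'version'] (min_width=19, slack=2)
Line 2: ['understand', 'you', 'glass'] (min_width=20, slack=1)
Line 3: ['microwave', 'machine'] (min_width=17, slack=4)
Line 4: ['house', 'fruit', 'electric'] (min_width=20, slack=1)
Line 5: ['support', 'bus', 'to'] (min_width=14, slack=7)

Answer: |yellow  have  version|
|understand  you glass|
|microwave     machine|
|house  fruit electric|
|support bus to       |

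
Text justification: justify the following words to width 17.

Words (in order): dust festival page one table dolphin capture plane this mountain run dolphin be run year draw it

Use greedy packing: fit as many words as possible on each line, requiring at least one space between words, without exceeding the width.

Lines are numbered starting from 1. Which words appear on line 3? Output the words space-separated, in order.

Line 1: ['dust', 'festival'] (min_width=13, slack=4)
Line 2: ['page', 'one', 'table'] (min_width=14, slack=3)
Line 3: ['dolphin', 'capture'] (min_width=15, slack=2)
Line 4: ['plane', 'this'] (min_width=10, slack=7)
Line 5: ['mountain', 'run'] (min_width=12, slack=5)
Line 6: ['dolphin', 'be', 'run'] (min_width=14, slack=3)
Line 7: ['year', 'draw', 'it'] (min_width=12, slack=5)

Answer: dolphin capture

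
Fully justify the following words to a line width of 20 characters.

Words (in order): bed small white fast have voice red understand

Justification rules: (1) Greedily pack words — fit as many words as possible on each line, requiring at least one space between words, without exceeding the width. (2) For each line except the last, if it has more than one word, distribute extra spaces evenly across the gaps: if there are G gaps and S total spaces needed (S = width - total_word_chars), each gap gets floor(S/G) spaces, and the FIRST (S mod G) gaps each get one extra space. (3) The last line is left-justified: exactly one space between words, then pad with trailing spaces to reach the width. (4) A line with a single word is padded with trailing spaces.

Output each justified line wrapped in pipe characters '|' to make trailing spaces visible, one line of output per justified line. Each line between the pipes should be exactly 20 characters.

Answer: |bed small white fast|
|have    voice    red|
|understand          |

Derivation:
Line 1: ['bed', 'small', 'white', 'fast'] (min_width=20, slack=0)
Line 2: ['have', 'voice', 'red'] (min_width=14, slack=6)
Line 3: ['understand'] (min_width=10, slack=10)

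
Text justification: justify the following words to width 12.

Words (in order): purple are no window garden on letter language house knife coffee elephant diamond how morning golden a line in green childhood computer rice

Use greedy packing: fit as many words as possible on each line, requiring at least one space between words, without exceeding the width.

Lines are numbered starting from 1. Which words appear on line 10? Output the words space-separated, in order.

Answer: morning

Derivation:
Line 1: ['purple', 'are'] (min_width=10, slack=2)
Line 2: ['no', 'window'] (min_width=9, slack=3)
Line 3: ['garden', 'on'] (min_width=9, slack=3)
Line 4: ['letter'] (min_width=6, slack=6)
Line 5: ['language'] (min_width=8, slack=4)
Line 6: ['house', 'knife'] (min_width=11, slack=1)
Line 7: ['coffee'] (min_width=6, slack=6)
Line 8: ['elephant'] (min_width=8, slack=4)
Line 9: ['diamond', 'how'] (min_width=11, slack=1)
Line 10: ['morning'] (min_width=7, slack=5)
Line 11: ['golden', 'a'] (min_width=8, slack=4)
Line 12: ['line', 'in'] (min_width=7, slack=5)
Line 13: ['green'] (min_width=5, slack=7)
Line 14: ['childhood'] (min_width=9, slack=3)
Line 15: ['computer'] (min_width=8, slack=4)
Line 16: ['rice'] (min_width=4, slack=8)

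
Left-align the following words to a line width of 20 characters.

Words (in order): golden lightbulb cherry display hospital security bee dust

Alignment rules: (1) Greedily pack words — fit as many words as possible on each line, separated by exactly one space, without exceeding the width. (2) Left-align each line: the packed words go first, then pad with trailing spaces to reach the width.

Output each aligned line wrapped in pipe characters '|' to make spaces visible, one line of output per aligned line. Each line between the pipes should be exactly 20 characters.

Line 1: ['golden', 'lightbulb'] (min_width=16, slack=4)
Line 2: ['cherry', 'display'] (min_width=14, slack=6)
Line 3: ['hospital', 'security'] (min_width=17, slack=3)
Line 4: ['bee', 'dust'] (min_width=8, slack=12)

Answer: |golden lightbulb    |
|cherry display      |
|hospital security   |
|bee dust            |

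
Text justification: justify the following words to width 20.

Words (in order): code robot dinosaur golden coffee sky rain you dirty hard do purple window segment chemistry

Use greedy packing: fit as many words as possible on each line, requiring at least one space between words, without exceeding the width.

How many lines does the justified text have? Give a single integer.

Answer: 5

Derivation:
Line 1: ['code', 'robot', 'dinosaur'] (min_width=19, slack=1)
Line 2: ['golden', 'coffee', 'sky'] (min_width=17, slack=3)
Line 3: ['rain', 'you', 'dirty', 'hard'] (min_width=19, slack=1)
Line 4: ['do', 'purple', 'window'] (min_width=16, slack=4)
Line 5: ['segment', 'chemistry'] (min_width=17, slack=3)
Total lines: 5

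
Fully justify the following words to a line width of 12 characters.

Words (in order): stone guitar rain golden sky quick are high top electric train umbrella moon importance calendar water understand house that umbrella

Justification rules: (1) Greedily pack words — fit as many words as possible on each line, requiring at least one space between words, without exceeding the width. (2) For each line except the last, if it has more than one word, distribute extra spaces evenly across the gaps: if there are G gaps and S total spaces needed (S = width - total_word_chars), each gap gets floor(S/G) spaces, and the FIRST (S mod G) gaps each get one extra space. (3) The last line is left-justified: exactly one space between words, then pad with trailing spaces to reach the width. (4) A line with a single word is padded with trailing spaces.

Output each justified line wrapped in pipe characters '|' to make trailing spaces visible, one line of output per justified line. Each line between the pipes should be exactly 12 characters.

Answer: |stone guitar|
|rain  golden|
|sky    quick|
|are high top|
|electric    |
|train       |
|umbrella    |
|moon        |
|importance  |
|calendar    |
|water       |
|understand  |
|house   that|
|umbrella    |

Derivation:
Line 1: ['stone', 'guitar'] (min_width=12, slack=0)
Line 2: ['rain', 'golden'] (min_width=11, slack=1)
Line 3: ['sky', 'quick'] (min_width=9, slack=3)
Line 4: ['are', 'high', 'top'] (min_width=12, slack=0)
Line 5: ['electric'] (min_width=8, slack=4)
Line 6: ['train'] (min_width=5, slack=7)
Line 7: ['umbrella'] (min_width=8, slack=4)
Line 8: ['moon'] (min_width=4, slack=8)
Line 9: ['importance'] (min_width=10, slack=2)
Line 10: ['calendar'] (min_width=8, slack=4)
Line 11: ['water'] (min_width=5, slack=7)
Line 12: ['understand'] (min_width=10, slack=2)
Line 13: ['house', 'that'] (min_width=10, slack=2)
Line 14: ['umbrella'] (min_width=8, slack=4)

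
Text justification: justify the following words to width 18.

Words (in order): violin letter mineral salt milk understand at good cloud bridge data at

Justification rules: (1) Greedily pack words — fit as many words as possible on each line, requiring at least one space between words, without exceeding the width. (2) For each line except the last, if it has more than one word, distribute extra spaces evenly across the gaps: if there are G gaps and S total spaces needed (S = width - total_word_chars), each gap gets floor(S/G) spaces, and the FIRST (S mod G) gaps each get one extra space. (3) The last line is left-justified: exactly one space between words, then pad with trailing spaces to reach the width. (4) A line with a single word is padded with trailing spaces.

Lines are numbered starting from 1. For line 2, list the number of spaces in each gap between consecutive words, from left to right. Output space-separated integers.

Answer: 2 1

Derivation:
Line 1: ['violin', 'letter'] (min_width=13, slack=5)
Line 2: ['mineral', 'salt', 'milk'] (min_width=17, slack=1)
Line 3: ['understand', 'at', 'good'] (min_width=18, slack=0)
Line 4: ['cloud', 'bridge', 'data'] (min_width=17, slack=1)
Line 5: ['at'] (min_width=2, slack=16)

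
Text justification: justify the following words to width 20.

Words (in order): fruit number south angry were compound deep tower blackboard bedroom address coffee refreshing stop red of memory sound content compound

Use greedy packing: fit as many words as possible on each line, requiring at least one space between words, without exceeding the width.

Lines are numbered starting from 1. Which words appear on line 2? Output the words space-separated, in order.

Answer: angry were compound

Derivation:
Line 1: ['fruit', 'number', 'south'] (min_width=18, slack=2)
Line 2: ['angry', 'were', 'compound'] (min_width=19, slack=1)
Line 3: ['deep', 'tower'] (min_width=10, slack=10)
Line 4: ['blackboard', 'bedroom'] (min_width=18, slack=2)
Line 5: ['address', 'coffee'] (min_width=14, slack=6)
Line 6: ['refreshing', 'stop', 'red'] (min_width=19, slack=1)
Line 7: ['of', 'memory', 'sound'] (min_width=15, slack=5)
Line 8: ['content', 'compound'] (min_width=16, slack=4)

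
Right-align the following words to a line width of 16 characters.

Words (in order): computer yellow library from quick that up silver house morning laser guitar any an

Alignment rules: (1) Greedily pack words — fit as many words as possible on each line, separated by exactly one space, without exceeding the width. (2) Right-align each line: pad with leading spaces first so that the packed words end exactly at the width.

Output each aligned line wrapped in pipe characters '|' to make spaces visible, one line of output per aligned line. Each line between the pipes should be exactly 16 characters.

Answer: | computer yellow|
|    library from|
|   quick that up|
|    silver house|
|   morning laser|
|   guitar any an|

Derivation:
Line 1: ['computer', 'yellow'] (min_width=15, slack=1)
Line 2: ['library', 'from'] (min_width=12, slack=4)
Line 3: ['quick', 'that', 'up'] (min_width=13, slack=3)
Line 4: ['silver', 'house'] (min_width=12, slack=4)
Line 5: ['morning', 'laser'] (min_width=13, slack=3)
Line 6: ['guitar', 'any', 'an'] (min_width=13, slack=3)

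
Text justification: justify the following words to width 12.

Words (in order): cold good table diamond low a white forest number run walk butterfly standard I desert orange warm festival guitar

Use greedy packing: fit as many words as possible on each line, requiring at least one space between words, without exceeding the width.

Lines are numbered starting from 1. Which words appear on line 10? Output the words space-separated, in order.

Line 1: ['cold', 'good'] (min_width=9, slack=3)
Line 2: ['table'] (min_width=5, slack=7)
Line 3: ['diamond', 'low'] (min_width=11, slack=1)
Line 4: ['a', 'white'] (min_width=7, slack=5)
Line 5: ['forest'] (min_width=6, slack=6)
Line 6: ['number', 'run'] (min_width=10, slack=2)
Line 7: ['walk'] (min_width=4, slack=8)
Line 8: ['butterfly'] (min_width=9, slack=3)
Line 9: ['standard', 'I'] (min_width=10, slack=2)
Line 10: ['desert'] (min_width=6, slack=6)
Line 11: ['orange', 'warm'] (min_width=11, slack=1)
Line 12: ['festival'] (min_width=8, slack=4)
Line 13: ['guitar'] (min_width=6, slack=6)

Answer: desert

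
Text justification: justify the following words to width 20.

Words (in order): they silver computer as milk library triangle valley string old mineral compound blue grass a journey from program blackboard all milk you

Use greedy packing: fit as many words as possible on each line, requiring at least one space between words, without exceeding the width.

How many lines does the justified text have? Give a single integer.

Answer: 8

Derivation:
Line 1: ['they', 'silver', 'computer'] (min_width=20, slack=0)
Line 2: ['as', 'milk', 'library'] (min_width=15, slack=5)
Line 3: ['triangle', 'valley'] (min_width=15, slack=5)
Line 4: ['string', 'old', 'mineral'] (min_width=18, slack=2)
Line 5: ['compound', 'blue', 'grass'] (min_width=19, slack=1)
Line 6: ['a', 'journey', 'from'] (min_width=14, slack=6)
Line 7: ['program', 'blackboard'] (min_width=18, slack=2)
Line 8: ['all', 'milk', 'you'] (min_width=12, slack=8)
Total lines: 8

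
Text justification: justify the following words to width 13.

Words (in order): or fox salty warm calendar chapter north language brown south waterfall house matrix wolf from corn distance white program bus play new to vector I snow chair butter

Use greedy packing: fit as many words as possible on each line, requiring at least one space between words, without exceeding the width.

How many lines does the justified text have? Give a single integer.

Answer: 14

Derivation:
Line 1: ['or', 'fox', 'salty'] (min_width=12, slack=1)
Line 2: ['warm', 'calendar'] (min_width=13, slack=0)
Line 3: ['chapter', 'north'] (min_width=13, slack=0)
Line 4: ['language'] (min_width=8, slack=5)
Line 5: ['brown', 'south'] (min_width=11, slack=2)
Line 6: ['waterfall'] (min_width=9, slack=4)
Line 7: ['house', 'matrix'] (min_width=12, slack=1)
Line 8: ['wolf', 'from'] (min_width=9, slack=4)
Line 9: ['corn', 'distance'] (min_width=13, slack=0)
Line 10: ['white', 'program'] (min_width=13, slack=0)
Line 11: ['bus', 'play', 'new'] (min_width=12, slack=1)
Line 12: ['to', 'vector', 'I'] (min_width=11, slack=2)
Line 13: ['snow', 'chair'] (min_width=10, slack=3)
Line 14: ['butter'] (min_width=6, slack=7)
Total lines: 14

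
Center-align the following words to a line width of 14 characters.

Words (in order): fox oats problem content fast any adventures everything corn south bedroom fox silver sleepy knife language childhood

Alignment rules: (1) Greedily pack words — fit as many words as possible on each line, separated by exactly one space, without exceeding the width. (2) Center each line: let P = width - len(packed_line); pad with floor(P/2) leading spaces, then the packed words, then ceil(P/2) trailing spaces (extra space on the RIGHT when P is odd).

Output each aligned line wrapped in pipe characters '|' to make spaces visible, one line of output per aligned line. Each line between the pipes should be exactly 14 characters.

Answer: |   fox oats   |
|   problem    |
| content fast |
|any adventures|
|  everything  |
|  corn south  |
| bedroom fox  |
|silver sleepy |
|knife language|
|  childhood   |

Derivation:
Line 1: ['fox', 'oats'] (min_width=8, slack=6)
Line 2: ['problem'] (min_width=7, slack=7)
Line 3: ['content', 'fast'] (min_width=12, slack=2)
Line 4: ['any', 'adventures'] (min_width=14, slack=0)
Line 5: ['everything'] (min_width=10, slack=4)
Line 6: ['corn', 'south'] (min_width=10, slack=4)
Line 7: ['bedroom', 'fox'] (min_width=11, slack=3)
Line 8: ['silver', 'sleepy'] (min_width=13, slack=1)
Line 9: ['knife', 'language'] (min_width=14, slack=0)
Line 10: ['childhood'] (min_width=9, slack=5)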